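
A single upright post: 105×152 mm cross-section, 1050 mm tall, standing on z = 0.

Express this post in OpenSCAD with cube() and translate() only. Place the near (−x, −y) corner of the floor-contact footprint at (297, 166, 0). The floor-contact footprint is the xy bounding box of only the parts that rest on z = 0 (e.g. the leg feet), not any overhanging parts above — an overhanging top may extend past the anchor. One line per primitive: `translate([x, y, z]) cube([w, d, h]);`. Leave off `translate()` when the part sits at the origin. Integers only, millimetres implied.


translate([297, 166, 0]) cube([105, 152, 1050]);


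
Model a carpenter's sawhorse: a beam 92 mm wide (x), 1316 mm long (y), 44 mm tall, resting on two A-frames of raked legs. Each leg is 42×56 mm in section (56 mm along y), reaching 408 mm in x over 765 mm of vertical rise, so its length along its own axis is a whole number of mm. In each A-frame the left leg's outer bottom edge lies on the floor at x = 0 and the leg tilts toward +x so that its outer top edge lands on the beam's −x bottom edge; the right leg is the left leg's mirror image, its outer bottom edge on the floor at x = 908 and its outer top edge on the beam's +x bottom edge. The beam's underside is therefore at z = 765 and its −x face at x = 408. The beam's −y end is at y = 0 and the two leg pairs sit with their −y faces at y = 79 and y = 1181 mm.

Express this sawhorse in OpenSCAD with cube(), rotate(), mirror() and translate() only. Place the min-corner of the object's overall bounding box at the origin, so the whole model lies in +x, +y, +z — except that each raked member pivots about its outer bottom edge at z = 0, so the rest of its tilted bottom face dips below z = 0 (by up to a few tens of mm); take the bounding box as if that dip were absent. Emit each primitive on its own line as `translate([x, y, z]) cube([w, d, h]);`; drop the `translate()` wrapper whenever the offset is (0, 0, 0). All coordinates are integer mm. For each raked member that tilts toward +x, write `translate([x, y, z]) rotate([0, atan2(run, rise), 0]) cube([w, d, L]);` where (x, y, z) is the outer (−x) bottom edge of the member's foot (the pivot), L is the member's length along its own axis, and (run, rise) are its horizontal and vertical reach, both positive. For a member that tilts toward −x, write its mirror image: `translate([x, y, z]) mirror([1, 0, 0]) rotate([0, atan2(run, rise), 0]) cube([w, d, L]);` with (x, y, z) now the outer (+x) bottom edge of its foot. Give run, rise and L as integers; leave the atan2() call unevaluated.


// leg length = √(408² + 765²) = 867
// right-leg outer foot x = 2·408 + 92 = 908
// beam min-corner = (408, 0, 765)
translate([408, 0, 765]) cube([92, 1316, 44]);
translate([0, 79, 0]) rotate([0, atan2(408, 765), 0]) cube([42, 56, 867]);
translate([908, 79, 0]) mirror([1, 0, 0]) rotate([0, atan2(408, 765), 0]) cube([42, 56, 867]);
translate([0, 1181, 0]) rotate([0, atan2(408, 765), 0]) cube([42, 56, 867]);
translate([908, 1181, 0]) mirror([1, 0, 0]) rotate([0, atan2(408, 765), 0]) cube([42, 56, 867]);


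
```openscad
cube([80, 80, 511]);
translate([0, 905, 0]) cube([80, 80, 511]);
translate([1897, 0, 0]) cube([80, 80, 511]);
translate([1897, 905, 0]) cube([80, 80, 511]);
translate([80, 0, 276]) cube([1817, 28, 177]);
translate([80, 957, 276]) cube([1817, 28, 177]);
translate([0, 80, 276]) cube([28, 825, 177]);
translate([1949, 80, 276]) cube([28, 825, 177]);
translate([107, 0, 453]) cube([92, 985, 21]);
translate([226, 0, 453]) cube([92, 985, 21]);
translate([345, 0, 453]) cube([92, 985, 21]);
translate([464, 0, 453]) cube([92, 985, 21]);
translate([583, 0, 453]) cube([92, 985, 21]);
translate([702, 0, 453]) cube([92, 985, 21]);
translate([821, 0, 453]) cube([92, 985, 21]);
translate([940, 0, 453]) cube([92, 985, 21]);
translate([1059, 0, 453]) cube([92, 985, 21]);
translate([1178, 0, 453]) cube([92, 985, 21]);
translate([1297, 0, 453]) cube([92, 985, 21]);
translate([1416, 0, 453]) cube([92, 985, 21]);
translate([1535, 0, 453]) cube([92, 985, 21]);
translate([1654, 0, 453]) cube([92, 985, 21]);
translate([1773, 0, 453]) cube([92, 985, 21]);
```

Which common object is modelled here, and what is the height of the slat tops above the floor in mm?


A bed frame. The slat-top height is 474 mm.

Four posts, four rails, and a row of slats — a bed frame. Slats sit on the rails at z = 276 + 177 = 453; with slat thickness 21, the top is 474 mm.


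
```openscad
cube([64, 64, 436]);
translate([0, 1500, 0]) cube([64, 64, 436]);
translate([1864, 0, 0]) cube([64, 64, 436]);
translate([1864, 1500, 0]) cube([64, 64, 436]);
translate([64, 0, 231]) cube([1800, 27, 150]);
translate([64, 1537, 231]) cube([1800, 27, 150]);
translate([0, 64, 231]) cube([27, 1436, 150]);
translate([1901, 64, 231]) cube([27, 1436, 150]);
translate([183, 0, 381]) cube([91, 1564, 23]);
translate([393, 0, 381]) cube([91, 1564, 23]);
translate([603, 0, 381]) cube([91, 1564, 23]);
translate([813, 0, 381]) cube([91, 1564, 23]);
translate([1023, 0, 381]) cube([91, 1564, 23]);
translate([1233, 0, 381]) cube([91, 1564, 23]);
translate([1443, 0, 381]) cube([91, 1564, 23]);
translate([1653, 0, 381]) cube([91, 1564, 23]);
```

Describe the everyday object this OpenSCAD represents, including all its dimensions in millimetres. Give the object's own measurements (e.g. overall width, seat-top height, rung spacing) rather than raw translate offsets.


A bed frame 1928 mm long (x) by 1564 mm wide (y). Four 64×64 mm corner posts, 436 mm tall, at the corners of the footprint. Four rails of 27 mm thickness and 150 mm height run between adjacent posts with their undersides at z = 231 mm, their outer faces flush with the outside of the frame (the two x-running rails run between the posts' inner faces; the two y-running rails run between the posts' inner faces). 8 slats, each 91 mm wide (x) and 23 mm thick, lie across the top of the two x-running rails, running the full 1564 mm width of the frame in y; along x they sit between the end posts with a 119 mm gap after the −x posts and between neighbouring slats, leaving 120 mm before the +x posts.


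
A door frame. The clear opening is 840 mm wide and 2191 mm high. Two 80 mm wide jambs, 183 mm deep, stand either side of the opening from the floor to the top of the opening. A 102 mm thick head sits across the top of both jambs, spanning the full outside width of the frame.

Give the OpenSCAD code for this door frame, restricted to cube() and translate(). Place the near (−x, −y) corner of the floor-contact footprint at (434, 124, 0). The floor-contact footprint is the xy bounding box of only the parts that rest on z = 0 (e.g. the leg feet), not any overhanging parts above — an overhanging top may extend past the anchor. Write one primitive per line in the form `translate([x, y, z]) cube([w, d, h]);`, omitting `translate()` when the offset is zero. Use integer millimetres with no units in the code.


translate([434, 124, 0]) cube([80, 183, 2191]);
translate([1354, 124, 0]) cube([80, 183, 2191]);
translate([434, 124, 2191]) cube([1000, 183, 102]);


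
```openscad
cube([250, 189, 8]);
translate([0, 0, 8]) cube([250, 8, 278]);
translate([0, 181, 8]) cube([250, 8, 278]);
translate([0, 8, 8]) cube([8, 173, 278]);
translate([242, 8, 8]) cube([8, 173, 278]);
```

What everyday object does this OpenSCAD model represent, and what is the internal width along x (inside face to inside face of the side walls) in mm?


An open box. The internal width is 234 mm.

A 250×189 base slab with four walls standing on it — an open box. The base is 250 mm wide and the walls are 8 mm thick, so the internal width is 250 − 2 × 8 = 234 mm.


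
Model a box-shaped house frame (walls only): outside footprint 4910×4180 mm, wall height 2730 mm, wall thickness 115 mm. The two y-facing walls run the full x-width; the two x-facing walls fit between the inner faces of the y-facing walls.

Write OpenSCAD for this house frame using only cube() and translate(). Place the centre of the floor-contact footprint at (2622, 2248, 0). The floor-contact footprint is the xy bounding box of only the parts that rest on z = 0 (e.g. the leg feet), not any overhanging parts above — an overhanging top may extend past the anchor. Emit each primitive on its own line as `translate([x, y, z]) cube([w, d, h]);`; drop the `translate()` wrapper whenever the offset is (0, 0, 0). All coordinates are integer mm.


translate([167, 158, 0]) cube([4910, 115, 2730]);
translate([167, 4223, 0]) cube([4910, 115, 2730]);
translate([167, 273, 0]) cube([115, 3950, 2730]);
translate([4962, 273, 0]) cube([115, 3950, 2730]);


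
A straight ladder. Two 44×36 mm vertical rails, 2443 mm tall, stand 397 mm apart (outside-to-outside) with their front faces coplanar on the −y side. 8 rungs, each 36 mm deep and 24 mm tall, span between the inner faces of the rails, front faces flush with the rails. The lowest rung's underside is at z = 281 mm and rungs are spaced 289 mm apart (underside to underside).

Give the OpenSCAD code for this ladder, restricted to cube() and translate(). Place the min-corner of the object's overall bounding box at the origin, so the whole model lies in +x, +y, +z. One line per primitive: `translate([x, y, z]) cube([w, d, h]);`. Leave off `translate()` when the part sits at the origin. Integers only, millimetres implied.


// rung span = 397 - 2*44 = 309
// rung[k] z = 281 + k*289
cube([44, 36, 2443]);
translate([353, 0, 0]) cube([44, 36, 2443]);
translate([44, 0, 281]) cube([309, 36, 24]);
translate([44, 0, 570]) cube([309, 36, 24]);
translate([44, 0, 859]) cube([309, 36, 24]);
translate([44, 0, 1148]) cube([309, 36, 24]);
translate([44, 0, 1437]) cube([309, 36, 24]);
translate([44, 0, 1726]) cube([309, 36, 24]);
translate([44, 0, 2015]) cube([309, 36, 24]);
translate([44, 0, 2304]) cube([309, 36, 24]);


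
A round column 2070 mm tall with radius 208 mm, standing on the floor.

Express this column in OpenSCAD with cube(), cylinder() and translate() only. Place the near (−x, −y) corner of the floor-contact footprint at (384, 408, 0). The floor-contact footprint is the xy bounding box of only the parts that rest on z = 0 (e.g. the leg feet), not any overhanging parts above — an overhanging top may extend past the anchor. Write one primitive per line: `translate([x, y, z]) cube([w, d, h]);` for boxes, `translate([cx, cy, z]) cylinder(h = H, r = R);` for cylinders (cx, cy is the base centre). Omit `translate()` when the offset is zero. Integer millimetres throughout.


translate([592, 616, 0]) cylinder(h = 2070, r = 208);


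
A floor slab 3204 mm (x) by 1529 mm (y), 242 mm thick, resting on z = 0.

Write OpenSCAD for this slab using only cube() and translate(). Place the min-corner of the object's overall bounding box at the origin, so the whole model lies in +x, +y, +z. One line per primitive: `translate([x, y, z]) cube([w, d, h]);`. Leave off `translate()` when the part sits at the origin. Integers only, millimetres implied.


cube([3204, 1529, 242]);


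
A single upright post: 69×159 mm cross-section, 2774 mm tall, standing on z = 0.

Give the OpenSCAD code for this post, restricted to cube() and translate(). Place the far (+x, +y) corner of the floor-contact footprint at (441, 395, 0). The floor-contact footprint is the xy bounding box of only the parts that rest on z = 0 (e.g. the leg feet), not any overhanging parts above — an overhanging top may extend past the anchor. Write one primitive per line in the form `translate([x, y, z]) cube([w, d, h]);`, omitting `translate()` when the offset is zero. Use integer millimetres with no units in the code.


translate([372, 236, 0]) cube([69, 159, 2774]);


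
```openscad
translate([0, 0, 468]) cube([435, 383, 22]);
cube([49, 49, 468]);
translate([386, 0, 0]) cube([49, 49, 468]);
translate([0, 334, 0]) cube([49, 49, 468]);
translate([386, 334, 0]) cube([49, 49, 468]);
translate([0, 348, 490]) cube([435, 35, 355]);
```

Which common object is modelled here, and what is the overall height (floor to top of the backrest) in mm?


A chair. The overall height is 845 mm.

A slab on four corner posts with a tall panel at the back — a chair. The seat slab sits at z = 468 with thickness 22, and the 355 mm backrest starts at the seat top, so the overall height is 468 + 22 + 355 = 845 mm.


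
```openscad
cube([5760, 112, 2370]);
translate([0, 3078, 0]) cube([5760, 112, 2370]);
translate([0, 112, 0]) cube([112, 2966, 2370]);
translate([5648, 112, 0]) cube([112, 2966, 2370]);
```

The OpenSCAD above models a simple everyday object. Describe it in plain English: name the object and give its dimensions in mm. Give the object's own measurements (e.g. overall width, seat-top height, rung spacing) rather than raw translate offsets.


The wall frame of a small rectangular building: four walls, each 2370 mm tall and 112 mm thick, enclosing a footprint 5760 mm (x) by 3190 mm (y) outside-to-outside, with no floor or roof. The front and back walls (the −y and +y sides) span the full width; the two side walls fit between them.


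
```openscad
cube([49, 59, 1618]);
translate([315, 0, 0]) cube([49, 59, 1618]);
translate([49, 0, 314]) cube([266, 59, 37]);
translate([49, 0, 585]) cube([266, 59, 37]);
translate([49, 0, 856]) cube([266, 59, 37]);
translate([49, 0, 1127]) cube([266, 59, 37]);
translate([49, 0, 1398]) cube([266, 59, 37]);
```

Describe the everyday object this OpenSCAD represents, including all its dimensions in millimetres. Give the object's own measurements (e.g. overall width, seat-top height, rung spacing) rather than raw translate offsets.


A straight ladder. Two 49×59 mm vertical rails, 1618 mm tall, stand 364 mm apart (outside-to-outside) with their front faces coplanar on the −y side. 5 rungs, each 59 mm deep and 37 mm tall, span between the inner faces of the rails, front faces flush with the rails. The lowest rung's underside is at z = 314 mm and rungs are spaced 271 mm apart (underside to underside).


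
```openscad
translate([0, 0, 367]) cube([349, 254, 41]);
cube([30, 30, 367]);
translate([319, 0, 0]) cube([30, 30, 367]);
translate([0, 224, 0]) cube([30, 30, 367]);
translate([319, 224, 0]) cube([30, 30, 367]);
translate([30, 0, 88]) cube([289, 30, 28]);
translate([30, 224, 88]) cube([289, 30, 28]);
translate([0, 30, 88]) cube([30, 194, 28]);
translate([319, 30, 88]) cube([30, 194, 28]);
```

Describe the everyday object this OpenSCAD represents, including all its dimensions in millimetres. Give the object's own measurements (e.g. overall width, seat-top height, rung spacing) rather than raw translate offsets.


A four-legged stool. The seat is a 349×254×41 mm slab whose top surface is at z = 408 mm; four square legs, each 30×30 mm in cross-section, run from the floor (z = 0) to the underside of the seat, each flush with a corner of the seat. Four stretchers, 30 mm wide and 28 mm tall, connect adjacent legs with their undersides at z = 88 mm, each running between the inner faces of the legs it joins and aligned with the legs' outer faces on the other axis.


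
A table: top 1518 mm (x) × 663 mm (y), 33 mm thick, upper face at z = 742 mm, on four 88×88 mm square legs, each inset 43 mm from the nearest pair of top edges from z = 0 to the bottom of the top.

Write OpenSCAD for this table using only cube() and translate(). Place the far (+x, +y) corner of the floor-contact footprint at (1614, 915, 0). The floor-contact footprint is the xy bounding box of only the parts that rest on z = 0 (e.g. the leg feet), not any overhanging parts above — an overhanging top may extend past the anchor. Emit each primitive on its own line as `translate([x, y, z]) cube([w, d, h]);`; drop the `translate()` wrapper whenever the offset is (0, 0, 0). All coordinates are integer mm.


// leg_h = 742 - 33 = 709
translate([139, 295, 709]) cube([1518, 663, 33]);
translate([182, 338, 0]) cube([88, 88, 709]);
translate([1526, 338, 0]) cube([88, 88, 709]);
translate([182, 827, 0]) cube([88, 88, 709]);
translate([1526, 827, 0]) cube([88, 88, 709]);


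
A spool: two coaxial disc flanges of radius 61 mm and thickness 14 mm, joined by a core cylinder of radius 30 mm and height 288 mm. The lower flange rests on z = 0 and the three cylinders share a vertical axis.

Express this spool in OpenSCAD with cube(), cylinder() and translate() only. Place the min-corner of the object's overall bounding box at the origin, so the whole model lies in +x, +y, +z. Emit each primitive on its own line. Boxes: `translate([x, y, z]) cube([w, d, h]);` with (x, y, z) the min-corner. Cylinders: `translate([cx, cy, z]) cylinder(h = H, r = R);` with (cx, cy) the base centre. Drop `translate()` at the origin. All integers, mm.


translate([61, 61, 0]) cylinder(h = 14, r = 61);
translate([61, 61, 14]) cylinder(h = 288, r = 30);
translate([61, 61, 302]) cylinder(h = 14, r = 61);


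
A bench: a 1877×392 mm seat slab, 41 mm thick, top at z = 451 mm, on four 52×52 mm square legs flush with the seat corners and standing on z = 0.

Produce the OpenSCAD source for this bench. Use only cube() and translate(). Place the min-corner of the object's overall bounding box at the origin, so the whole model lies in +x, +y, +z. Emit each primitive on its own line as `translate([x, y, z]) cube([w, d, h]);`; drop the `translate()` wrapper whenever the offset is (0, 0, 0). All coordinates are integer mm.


translate([0, 0, 410]) cube([1877, 392, 41]);
cube([52, 52, 410]);
translate([0, 340, 0]) cube([52, 52, 410]);
translate([1825, 0, 0]) cube([52, 52, 410]);
translate([1825, 340, 0]) cube([52, 52, 410]);


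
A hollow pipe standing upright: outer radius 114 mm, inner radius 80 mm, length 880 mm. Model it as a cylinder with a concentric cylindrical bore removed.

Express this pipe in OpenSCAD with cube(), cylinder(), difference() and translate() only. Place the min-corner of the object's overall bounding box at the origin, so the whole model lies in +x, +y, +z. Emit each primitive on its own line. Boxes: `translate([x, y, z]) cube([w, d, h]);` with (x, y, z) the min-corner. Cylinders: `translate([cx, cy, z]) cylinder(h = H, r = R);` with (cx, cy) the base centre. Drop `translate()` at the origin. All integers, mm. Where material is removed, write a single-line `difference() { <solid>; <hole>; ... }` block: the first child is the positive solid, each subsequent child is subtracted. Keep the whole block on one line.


difference() { translate([114, 114, 0]) cylinder(h = 880, r = 114); translate([114, 114, 0]) cylinder(h = 880, r = 80); }


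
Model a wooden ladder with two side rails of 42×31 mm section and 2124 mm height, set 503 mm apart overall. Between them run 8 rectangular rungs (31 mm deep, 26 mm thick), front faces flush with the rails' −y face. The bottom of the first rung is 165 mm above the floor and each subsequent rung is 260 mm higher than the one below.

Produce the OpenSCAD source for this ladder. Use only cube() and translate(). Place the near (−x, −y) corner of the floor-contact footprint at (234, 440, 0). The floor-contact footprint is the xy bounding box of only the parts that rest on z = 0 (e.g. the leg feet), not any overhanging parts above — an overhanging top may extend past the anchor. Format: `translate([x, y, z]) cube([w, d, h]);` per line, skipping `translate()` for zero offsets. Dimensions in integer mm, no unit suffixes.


translate([234, 440, 0]) cube([42, 31, 2124]);
translate([695, 440, 0]) cube([42, 31, 2124]);
translate([276, 440, 165]) cube([419, 31, 26]);
translate([276, 440, 425]) cube([419, 31, 26]);
translate([276, 440, 685]) cube([419, 31, 26]);
translate([276, 440, 945]) cube([419, 31, 26]);
translate([276, 440, 1205]) cube([419, 31, 26]);
translate([276, 440, 1465]) cube([419, 31, 26]);
translate([276, 440, 1725]) cube([419, 31, 26]);
translate([276, 440, 1985]) cube([419, 31, 26]);


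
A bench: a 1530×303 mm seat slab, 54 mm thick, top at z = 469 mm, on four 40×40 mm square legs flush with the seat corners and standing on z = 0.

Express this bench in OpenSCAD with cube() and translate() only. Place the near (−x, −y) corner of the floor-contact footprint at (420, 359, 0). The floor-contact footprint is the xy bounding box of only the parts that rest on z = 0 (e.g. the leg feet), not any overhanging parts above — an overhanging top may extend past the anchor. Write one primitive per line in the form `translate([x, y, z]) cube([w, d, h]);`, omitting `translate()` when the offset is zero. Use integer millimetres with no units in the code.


// leg_h = 469 − 54 = 415
translate([420, 359, 415]) cube([1530, 303, 54]);
translate([420, 359, 0]) cube([40, 40, 415]);
translate([420, 622, 0]) cube([40, 40, 415]);
translate([1910, 359, 0]) cube([40, 40, 415]);
translate([1910, 622, 0]) cube([40, 40, 415]);


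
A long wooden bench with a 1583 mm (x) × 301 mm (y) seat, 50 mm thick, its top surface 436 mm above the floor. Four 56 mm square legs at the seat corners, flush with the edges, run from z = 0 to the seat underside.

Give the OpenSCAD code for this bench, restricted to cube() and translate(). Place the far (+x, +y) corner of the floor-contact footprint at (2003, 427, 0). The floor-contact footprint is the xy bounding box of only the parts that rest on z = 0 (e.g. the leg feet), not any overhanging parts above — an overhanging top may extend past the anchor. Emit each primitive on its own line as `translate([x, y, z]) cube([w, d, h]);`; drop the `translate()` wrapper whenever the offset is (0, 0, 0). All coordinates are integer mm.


// leg_h = 436 − 50 = 386
translate([420, 126, 386]) cube([1583, 301, 50]);
translate([420, 126, 0]) cube([56, 56, 386]);
translate([420, 371, 0]) cube([56, 56, 386]);
translate([1947, 126, 0]) cube([56, 56, 386]);
translate([1947, 371, 0]) cube([56, 56, 386]);


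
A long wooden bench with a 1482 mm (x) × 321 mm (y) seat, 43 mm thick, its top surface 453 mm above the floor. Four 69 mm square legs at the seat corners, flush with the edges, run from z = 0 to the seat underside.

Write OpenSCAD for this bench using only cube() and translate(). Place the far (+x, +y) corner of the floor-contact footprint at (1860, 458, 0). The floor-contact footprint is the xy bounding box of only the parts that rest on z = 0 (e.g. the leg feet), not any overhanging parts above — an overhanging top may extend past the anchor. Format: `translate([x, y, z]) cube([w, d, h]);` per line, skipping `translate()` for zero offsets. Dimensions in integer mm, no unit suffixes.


// leg_h = 453 − 43 = 410
translate([378, 137, 410]) cube([1482, 321, 43]);
translate([378, 137, 0]) cube([69, 69, 410]);
translate([378, 389, 0]) cube([69, 69, 410]);
translate([1791, 137, 0]) cube([69, 69, 410]);
translate([1791, 389, 0]) cube([69, 69, 410]);


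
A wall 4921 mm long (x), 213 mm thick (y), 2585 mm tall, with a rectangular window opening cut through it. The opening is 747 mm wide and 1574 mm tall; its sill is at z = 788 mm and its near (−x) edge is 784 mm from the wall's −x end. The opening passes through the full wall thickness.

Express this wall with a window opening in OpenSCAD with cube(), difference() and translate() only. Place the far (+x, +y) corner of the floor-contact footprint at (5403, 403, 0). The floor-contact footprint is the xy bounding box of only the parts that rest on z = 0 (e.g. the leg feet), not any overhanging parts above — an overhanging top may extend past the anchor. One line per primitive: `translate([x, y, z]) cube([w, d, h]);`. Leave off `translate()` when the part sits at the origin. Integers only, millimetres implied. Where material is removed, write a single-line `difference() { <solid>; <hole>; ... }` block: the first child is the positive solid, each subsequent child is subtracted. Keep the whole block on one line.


difference() { translate([482, 190, 0]) cube([4921, 213, 2585]); translate([1266, 190, 788]) cube([747, 213, 1574]); }


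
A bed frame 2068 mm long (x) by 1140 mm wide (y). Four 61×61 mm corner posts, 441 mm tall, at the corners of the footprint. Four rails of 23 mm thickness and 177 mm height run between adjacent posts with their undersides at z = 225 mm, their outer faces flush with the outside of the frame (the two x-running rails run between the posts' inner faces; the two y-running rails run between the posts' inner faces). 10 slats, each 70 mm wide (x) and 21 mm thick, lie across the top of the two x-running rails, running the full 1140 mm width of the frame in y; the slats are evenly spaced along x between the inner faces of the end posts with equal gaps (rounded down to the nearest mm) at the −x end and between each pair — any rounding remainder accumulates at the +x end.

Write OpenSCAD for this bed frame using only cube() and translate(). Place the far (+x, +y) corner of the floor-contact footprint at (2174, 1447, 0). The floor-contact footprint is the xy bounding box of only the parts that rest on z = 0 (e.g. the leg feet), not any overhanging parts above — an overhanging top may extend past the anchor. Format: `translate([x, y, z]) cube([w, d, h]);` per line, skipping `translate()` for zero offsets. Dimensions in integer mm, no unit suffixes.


// slat z = rail_z + rail_h = 225 + 177 = 402
// slat gap = ⌊(1946 − 10·70) / 11⌋ = 113
translate([106, 307, 0]) cube([61, 61, 441]);
translate([106, 1386, 0]) cube([61, 61, 441]);
translate([2113, 307, 0]) cube([61, 61, 441]);
translate([2113, 1386, 0]) cube([61, 61, 441]);
translate([167, 307, 225]) cube([1946, 23, 177]);
translate([167, 1424, 225]) cube([1946, 23, 177]);
translate([106, 368, 225]) cube([23, 1018, 177]);
translate([2151, 368, 225]) cube([23, 1018, 177]);
translate([280, 307, 402]) cube([70, 1140, 21]);
translate([463, 307, 402]) cube([70, 1140, 21]);
translate([646, 307, 402]) cube([70, 1140, 21]);
translate([829, 307, 402]) cube([70, 1140, 21]);
translate([1012, 307, 402]) cube([70, 1140, 21]);
translate([1195, 307, 402]) cube([70, 1140, 21]);
translate([1378, 307, 402]) cube([70, 1140, 21]);
translate([1561, 307, 402]) cube([70, 1140, 21]);
translate([1744, 307, 402]) cube([70, 1140, 21]);
translate([1927, 307, 402]) cube([70, 1140, 21]);


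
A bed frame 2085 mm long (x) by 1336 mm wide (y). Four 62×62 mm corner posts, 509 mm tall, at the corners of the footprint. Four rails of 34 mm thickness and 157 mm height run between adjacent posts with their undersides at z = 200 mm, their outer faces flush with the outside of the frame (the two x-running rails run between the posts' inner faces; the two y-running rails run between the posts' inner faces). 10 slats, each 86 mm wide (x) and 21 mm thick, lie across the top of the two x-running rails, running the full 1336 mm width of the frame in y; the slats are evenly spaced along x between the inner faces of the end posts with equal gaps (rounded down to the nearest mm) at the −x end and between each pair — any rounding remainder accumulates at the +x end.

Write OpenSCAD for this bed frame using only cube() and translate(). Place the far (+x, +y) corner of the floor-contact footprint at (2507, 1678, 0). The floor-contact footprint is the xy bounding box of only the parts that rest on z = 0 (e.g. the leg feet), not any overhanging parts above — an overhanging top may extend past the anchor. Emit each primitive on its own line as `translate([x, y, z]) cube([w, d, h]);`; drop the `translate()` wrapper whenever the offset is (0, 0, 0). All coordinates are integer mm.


translate([422, 342, 0]) cube([62, 62, 509]);
translate([422, 1616, 0]) cube([62, 62, 509]);
translate([2445, 342, 0]) cube([62, 62, 509]);
translate([2445, 1616, 0]) cube([62, 62, 509]);
translate([484, 342, 200]) cube([1961, 34, 157]);
translate([484, 1644, 200]) cube([1961, 34, 157]);
translate([422, 404, 200]) cube([34, 1212, 157]);
translate([2473, 404, 200]) cube([34, 1212, 157]);
translate([584, 342, 357]) cube([86, 1336, 21]);
translate([770, 342, 357]) cube([86, 1336, 21]);
translate([956, 342, 357]) cube([86, 1336, 21]);
translate([1142, 342, 357]) cube([86, 1336, 21]);
translate([1328, 342, 357]) cube([86, 1336, 21]);
translate([1514, 342, 357]) cube([86, 1336, 21]);
translate([1700, 342, 357]) cube([86, 1336, 21]);
translate([1886, 342, 357]) cube([86, 1336, 21]);
translate([2072, 342, 357]) cube([86, 1336, 21]);
translate([2258, 342, 357]) cube([86, 1336, 21]);


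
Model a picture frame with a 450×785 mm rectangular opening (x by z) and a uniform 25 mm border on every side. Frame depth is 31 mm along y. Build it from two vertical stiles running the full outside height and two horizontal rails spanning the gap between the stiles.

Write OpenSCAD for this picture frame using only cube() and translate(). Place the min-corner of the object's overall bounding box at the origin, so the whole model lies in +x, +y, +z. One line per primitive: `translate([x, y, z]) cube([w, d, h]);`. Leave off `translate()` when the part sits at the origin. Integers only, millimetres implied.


cube([25, 31, 835]);
translate([475, 0, 0]) cube([25, 31, 835]);
translate([25, 0, 0]) cube([450, 31, 25]);
translate([25, 0, 810]) cube([450, 31, 25]);


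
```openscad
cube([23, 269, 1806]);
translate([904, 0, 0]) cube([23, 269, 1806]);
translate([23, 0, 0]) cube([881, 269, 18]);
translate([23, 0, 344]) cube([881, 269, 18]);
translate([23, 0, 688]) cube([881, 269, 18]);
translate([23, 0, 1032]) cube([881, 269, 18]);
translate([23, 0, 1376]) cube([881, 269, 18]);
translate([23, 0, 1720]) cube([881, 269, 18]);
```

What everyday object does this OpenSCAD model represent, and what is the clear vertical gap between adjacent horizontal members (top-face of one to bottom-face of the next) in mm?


A bookshelf. The clear shelf gap is 326 mm.

Two tall side panels with 6 horizontal boards between them — a bookshelf. The first two shelf undersides are at z = 0 and z = 344; with shelf thickness 18, the clear gap is 344 − 0 − 18 = 326 mm.


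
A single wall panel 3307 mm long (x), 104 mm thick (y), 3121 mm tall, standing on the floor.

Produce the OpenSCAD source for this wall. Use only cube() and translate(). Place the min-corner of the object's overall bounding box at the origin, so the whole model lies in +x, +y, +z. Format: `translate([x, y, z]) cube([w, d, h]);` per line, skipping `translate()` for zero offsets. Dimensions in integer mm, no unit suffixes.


cube([3307, 104, 3121]);


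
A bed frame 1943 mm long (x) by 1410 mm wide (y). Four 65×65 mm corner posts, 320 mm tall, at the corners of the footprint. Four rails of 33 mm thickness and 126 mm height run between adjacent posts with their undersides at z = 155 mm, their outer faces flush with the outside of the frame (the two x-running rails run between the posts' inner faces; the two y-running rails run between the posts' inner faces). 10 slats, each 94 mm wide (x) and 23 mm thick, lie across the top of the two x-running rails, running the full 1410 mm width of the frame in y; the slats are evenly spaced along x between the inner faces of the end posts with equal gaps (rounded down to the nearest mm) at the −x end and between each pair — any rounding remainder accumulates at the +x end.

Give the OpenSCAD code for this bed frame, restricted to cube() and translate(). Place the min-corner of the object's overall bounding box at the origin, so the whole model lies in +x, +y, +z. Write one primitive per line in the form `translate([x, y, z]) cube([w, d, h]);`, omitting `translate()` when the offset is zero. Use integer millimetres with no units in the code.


cube([65, 65, 320]);
translate([0, 1345, 0]) cube([65, 65, 320]);
translate([1878, 0, 0]) cube([65, 65, 320]);
translate([1878, 1345, 0]) cube([65, 65, 320]);
translate([65, 0, 155]) cube([1813, 33, 126]);
translate([65, 1377, 155]) cube([1813, 33, 126]);
translate([0, 65, 155]) cube([33, 1280, 126]);
translate([1910, 65, 155]) cube([33, 1280, 126]);
translate([144, 0, 281]) cube([94, 1410, 23]);
translate([317, 0, 281]) cube([94, 1410, 23]);
translate([490, 0, 281]) cube([94, 1410, 23]);
translate([663, 0, 281]) cube([94, 1410, 23]);
translate([836, 0, 281]) cube([94, 1410, 23]);
translate([1009, 0, 281]) cube([94, 1410, 23]);
translate([1182, 0, 281]) cube([94, 1410, 23]);
translate([1355, 0, 281]) cube([94, 1410, 23]);
translate([1528, 0, 281]) cube([94, 1410, 23]);
translate([1701, 0, 281]) cube([94, 1410, 23]);


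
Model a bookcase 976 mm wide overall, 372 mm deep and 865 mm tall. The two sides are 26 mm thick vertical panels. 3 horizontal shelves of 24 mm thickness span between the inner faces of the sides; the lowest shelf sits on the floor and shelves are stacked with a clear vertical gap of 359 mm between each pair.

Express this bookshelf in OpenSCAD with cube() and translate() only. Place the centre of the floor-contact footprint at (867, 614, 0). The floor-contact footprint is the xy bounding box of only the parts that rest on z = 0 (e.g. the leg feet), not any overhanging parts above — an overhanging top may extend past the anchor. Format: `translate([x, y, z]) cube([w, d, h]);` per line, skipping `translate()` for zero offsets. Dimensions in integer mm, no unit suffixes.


translate([379, 428, 0]) cube([26, 372, 865]);
translate([1329, 428, 0]) cube([26, 372, 865]);
translate([405, 428, 0]) cube([924, 372, 24]);
translate([405, 428, 383]) cube([924, 372, 24]);
translate([405, 428, 766]) cube([924, 372, 24]);


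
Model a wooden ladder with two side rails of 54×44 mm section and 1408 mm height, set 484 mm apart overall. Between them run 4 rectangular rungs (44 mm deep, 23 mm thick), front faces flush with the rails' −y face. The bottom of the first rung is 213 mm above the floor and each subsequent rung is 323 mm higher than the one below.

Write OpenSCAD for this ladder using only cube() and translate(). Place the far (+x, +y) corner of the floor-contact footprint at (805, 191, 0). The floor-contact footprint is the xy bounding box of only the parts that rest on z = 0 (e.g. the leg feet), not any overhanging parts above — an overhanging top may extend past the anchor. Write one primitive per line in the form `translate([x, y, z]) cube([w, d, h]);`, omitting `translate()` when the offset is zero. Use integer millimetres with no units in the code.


translate([321, 147, 0]) cube([54, 44, 1408]);
translate([751, 147, 0]) cube([54, 44, 1408]);
translate([375, 147, 213]) cube([376, 44, 23]);
translate([375, 147, 536]) cube([376, 44, 23]);
translate([375, 147, 859]) cube([376, 44, 23]);
translate([375, 147, 1182]) cube([376, 44, 23]);


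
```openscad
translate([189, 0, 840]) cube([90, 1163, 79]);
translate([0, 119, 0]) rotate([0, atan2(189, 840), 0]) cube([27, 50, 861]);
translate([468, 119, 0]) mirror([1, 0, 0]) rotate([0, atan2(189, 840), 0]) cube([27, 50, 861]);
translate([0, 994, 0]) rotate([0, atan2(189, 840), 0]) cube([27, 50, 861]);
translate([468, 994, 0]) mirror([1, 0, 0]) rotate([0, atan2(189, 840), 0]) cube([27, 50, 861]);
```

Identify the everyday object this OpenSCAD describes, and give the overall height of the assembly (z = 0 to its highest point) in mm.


A sawhorse. The overall height is 919 mm.

A beam across two mirrored pairs of raked legs — a sawhorse. The beam's underside is at z = 840 (matching the legs' vertical rise in atan2(189, 840)) and the beam is 79 mm tall, so its top is at 840 + 79 = 919 mm. The raked legs top out at the beam's underside, so that is the highest point.


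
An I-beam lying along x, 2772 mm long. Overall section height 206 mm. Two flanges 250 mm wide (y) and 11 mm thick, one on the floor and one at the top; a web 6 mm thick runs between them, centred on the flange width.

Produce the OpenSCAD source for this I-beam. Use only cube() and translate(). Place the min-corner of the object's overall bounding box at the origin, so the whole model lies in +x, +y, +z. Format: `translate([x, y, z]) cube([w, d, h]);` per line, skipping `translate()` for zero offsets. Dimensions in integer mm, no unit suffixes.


cube([2772, 250, 11]);
translate([0, 122, 11]) cube([2772, 6, 184]);
translate([0, 0, 195]) cube([2772, 250, 11]);


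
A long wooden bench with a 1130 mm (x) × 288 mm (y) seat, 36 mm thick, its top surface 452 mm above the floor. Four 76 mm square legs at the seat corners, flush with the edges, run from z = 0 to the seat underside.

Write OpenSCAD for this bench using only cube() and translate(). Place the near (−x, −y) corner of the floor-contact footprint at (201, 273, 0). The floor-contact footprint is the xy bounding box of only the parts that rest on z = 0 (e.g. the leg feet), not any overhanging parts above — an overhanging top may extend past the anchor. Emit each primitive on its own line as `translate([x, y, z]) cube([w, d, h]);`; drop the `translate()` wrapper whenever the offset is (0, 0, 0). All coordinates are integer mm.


translate([201, 273, 416]) cube([1130, 288, 36]);
translate([201, 273, 0]) cube([76, 76, 416]);
translate([201, 485, 0]) cube([76, 76, 416]);
translate([1255, 273, 0]) cube([76, 76, 416]);
translate([1255, 485, 0]) cube([76, 76, 416]);


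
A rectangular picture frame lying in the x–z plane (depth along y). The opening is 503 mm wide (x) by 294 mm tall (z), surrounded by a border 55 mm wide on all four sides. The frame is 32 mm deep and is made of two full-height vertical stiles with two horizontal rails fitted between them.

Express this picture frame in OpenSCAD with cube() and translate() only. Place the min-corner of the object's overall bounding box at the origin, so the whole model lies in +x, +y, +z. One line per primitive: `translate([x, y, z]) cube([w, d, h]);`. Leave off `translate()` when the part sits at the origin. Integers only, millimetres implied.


cube([55, 32, 404]);
translate([558, 0, 0]) cube([55, 32, 404]);
translate([55, 0, 0]) cube([503, 32, 55]);
translate([55, 0, 349]) cube([503, 32, 55]);


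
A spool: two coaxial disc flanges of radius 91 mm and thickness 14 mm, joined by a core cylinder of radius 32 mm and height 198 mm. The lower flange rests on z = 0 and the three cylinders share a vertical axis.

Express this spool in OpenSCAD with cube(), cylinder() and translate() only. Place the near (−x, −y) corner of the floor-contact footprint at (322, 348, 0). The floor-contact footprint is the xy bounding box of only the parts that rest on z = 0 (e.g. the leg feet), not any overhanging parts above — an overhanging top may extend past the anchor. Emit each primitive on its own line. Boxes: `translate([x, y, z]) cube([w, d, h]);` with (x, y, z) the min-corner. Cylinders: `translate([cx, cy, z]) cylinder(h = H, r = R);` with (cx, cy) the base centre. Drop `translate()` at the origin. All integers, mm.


translate([413, 439, 0]) cylinder(h = 14, r = 91);
translate([413, 439, 14]) cylinder(h = 198, r = 32);
translate([413, 439, 212]) cylinder(h = 14, r = 91);


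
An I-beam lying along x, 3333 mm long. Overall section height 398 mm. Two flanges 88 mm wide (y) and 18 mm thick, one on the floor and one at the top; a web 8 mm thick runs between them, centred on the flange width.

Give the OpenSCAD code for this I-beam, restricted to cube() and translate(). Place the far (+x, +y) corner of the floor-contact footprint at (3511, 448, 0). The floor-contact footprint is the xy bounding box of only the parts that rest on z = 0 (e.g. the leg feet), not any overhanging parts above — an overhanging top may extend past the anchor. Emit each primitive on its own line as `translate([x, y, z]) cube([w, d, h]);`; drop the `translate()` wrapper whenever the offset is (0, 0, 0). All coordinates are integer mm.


translate([178, 360, 0]) cube([3333, 88, 18]);
translate([178, 400, 18]) cube([3333, 8, 362]);
translate([178, 360, 380]) cube([3333, 88, 18]);


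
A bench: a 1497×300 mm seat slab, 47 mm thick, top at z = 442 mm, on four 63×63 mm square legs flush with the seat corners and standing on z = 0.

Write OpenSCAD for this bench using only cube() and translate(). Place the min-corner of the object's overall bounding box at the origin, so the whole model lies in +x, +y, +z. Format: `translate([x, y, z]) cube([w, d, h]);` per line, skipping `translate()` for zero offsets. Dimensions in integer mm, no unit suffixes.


translate([0, 0, 395]) cube([1497, 300, 47]);
cube([63, 63, 395]);
translate([0, 237, 0]) cube([63, 63, 395]);
translate([1434, 0, 0]) cube([63, 63, 395]);
translate([1434, 237, 0]) cube([63, 63, 395]);
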